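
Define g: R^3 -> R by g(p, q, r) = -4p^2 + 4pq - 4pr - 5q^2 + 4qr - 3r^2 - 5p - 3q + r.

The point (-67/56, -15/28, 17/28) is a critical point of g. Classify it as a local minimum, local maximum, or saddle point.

local maximum

The Hessian is constant: H = [[-8, 4, -4], [4, -10, 4], [-4, 4, -6]].
Leading principal minors: Δ₁ = -8, Δ₂ = 64, Δ₃ = -224.
The minors alternate sign starting negative (−, +, −), so H is negative definite: a local maximum.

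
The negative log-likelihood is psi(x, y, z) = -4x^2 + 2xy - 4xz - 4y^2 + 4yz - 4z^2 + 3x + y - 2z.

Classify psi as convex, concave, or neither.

psi is quadratic, so its Hessian is the constant matrix H = [[-8, 2, -4], [2, -8, 4], [-4, 4, -8]].
Leading principal minors: -8, 60, -288.
Signs alternate −, +, − ⇒ H ≺ 0 ⇒ concave.

concave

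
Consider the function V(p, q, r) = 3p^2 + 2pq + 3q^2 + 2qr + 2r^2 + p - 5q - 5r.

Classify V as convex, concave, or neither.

V is quadratic, so its Hessian is the constant matrix H = [[6, 2, 0], [2, 6, 2], [0, 2, 4]].
Leading principal minors: 6, 32, 104.
All positive ⇒ H ≻ 0 ⇒ convex.

convex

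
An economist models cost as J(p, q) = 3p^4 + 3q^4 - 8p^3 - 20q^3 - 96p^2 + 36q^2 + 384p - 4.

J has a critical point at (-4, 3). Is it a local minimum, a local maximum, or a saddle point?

The mixed partial ∂²J/∂p∂q is 0, so the Hessian at any point is diag(J_pp, J_qq) = diag(12(3p^2 - 4p - 16), 12(3q^2 - 10q + 6)).
At (-4, 3): H = diag(576, 36).
Both eigenvalues are positive, so H is positive definite: a local minimum.

local minimum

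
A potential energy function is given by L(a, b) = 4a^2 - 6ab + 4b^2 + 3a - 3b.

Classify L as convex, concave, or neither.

L is quadratic, so its Hessian is the constant matrix H = [[8, -6], [-6, 8]].
det(H) = 28, tr(H) = 16.
det(H) > 0 and tr(H) > 0, so H is positive definite everywhere: convex.

convex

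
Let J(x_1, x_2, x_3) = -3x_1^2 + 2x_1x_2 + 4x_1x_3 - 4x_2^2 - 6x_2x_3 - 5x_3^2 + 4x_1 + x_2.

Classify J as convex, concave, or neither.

concave

J is quadratic, so its Hessian is the constant matrix H = [[-6, 2, 4], [2, -8, -6], [4, -6, -10]].
Leading principal minors: -6, 44, -192.
Signs alternate −, +, − ⇒ H ≺ 0 ⇒ concave.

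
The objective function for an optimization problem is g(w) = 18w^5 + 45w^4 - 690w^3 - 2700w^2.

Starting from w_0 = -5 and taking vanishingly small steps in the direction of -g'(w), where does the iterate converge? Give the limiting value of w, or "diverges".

g'(w) = 90w(w - 5)(w + 3)(w + 4), so g'(-5) = 9000.
Gradient descent moves in the -g' direction, i.e. w is decreasing.
There is no critical point below w=-5, and g' keeps the same sign, so the iterate runs off to −∞.

diverges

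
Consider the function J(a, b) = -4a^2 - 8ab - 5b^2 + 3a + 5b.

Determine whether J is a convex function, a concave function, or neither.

J is quadratic, so its Hessian is the constant matrix H = [[-8, -8], [-8, -10]].
det(H) = 16, tr(H) = -18.
det(H) > 0 and tr(H) < 0, so H is negative definite everywhere: concave.

concave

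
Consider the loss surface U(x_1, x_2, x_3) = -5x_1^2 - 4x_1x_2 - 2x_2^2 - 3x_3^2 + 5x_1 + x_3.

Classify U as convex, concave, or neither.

concave

U is quadratic, so its Hessian is the constant matrix H = [[-10, -4, 0], [-4, -4, 0], [0, 0, -6]].
Leading principal minors: -10, 24, -144.
Signs alternate −, +, − ⇒ H ≺ 0 ⇒ concave.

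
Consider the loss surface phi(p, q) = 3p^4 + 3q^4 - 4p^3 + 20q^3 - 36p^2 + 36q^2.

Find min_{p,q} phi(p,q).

-189

phi(p,q) separates as A(p) + B(q), so its minimum is min A + min B.
A'(p) = 12p(p - 3)(p + 2) vanishes at p ∈ {-2, 0, 3}; B'(q) = 12q(q + 2)(q + 3) vanishes at q ∈ {-3, -2, 0}.
Local minima of A (where A''>0): A(-2)=-64, A(3)=-189. Local minima of B: B(-3)=27, B(0)=0.
So the global minimum of phi is A(3) + B(0) = -189 + 0 = -189, attained at (3, 0).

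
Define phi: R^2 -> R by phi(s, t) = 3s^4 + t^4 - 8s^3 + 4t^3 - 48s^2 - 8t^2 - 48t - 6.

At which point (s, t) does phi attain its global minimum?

(4, 2)

phi(s,t) separates as P(s) + Q(t) − 6, so its minimum is min P + min Q − 6.
P'(s) = 12s(s - 4)(s + 2) vanishes at s ∈ {-2, 0, 4}; Q'(t) = 4(t - 2)(t + 2)(t + 3) vanishes at t ∈ {-3, -2, 2}.
Local minima of P (where P''>0): P(-2)=-80, P(4)=-512. Local minima of Q: Q(-3)=45, Q(2)=-80.
So the global minimum of phi is P(4) + Q(2) − 6 = -512 − 80 − 6 = -598, attained at (4, 2).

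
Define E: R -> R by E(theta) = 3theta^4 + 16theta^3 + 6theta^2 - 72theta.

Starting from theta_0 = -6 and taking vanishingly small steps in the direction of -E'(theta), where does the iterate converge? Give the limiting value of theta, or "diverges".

-3

E'(theta) = 12(theta - 1)(theta + 2)(theta + 3), so E'(-6) = -1008.
Gradient descent moves in the -E' direction, i.e. theta is increasing.
The nearest critical point in that direction is theta = -3, where E'' = 48 > 0 (a local minimum). The iterate converges there.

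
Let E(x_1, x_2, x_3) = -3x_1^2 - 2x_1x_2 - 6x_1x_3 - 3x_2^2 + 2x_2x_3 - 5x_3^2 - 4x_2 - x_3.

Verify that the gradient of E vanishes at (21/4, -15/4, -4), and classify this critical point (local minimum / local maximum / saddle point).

local maximum

∇E = (-6x_1 - 2x_2 - 6x_3, -2x_1 - 6x_2 + 2x_3 - 4, -6x_1 + 2x_2 - 10x_3 - 1); substituting (21/4, -15/4, -4) gives ∇E = (0, 0, 0), so (21/4, -15/4, -4) is indeed a critical point.
The Hessian is constant: H = [[-6, -2, -6], [-2, -6, 2], [-6, 2, -10]].
Leading principal minors: Δ₁ = -6, Δ₂ = 32, Δ₃ = -32.
The minors alternate sign starting negative (−, +, −), so H is negative definite: a local maximum.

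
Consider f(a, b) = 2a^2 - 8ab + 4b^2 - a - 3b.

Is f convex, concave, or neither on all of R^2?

f is quadratic, so its Hessian is the constant matrix H = [[4, -8], [-8, 8]].
det(H) = -32, tr(H) = 12.
det(H) < 0, so H is indefinite: neither convex nor concave.

neither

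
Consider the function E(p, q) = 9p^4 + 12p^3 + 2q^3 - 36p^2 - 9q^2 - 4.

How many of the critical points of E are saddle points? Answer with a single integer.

3

E separates as a function of p plus a function of q, so ∇E=0 decouples.
∂E/∂p = 36p(p - 1)(p + 2) = 0 at p ∈ {-2, 0, 1}; ∂E/∂q = 6q(q - 3) = 0 at q ∈ {0, 3}.
The Hessian is diagonal: diag(E_pp, E_qq). Second derivatives: E_pp(-2)=216, E_pp(0)=-72, E_pp(1)=108; E_qq(0)=-18, E_qq(3)=18.
Saddle points occur where the two diagonal entries have opposite signs: (-2, 0), (0, 3), (1, 0). Count: 3.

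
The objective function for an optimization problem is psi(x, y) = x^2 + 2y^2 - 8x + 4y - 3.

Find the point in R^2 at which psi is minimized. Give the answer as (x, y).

psi(x,y) separates as P(x) + Q(y) − 3, so its minimum is min P + min Q − 3.
P'(x) = 2x - 8 vanishes at x ∈ {4}; Q'(y) = 4y + 4 vanishes at y ∈ {-1}.
Local minima of P (where P''>0): P(4)=-16. Local minima of Q: Q(-1)=-2.
So the global minimum of psi is P(4) + Q(-1) − 3 = -16 − 2 − 3 = -21, attained at (4, -1).

(4, -1)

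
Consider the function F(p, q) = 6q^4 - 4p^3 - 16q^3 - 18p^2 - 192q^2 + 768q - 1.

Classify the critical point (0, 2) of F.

local maximum

The mixed partial ∂²F/∂p∂q is 0, so the Hessian at any point is diag(F_pp, F_qq) = diag(-12(2p + 3), 24(3q^2 - 4q - 16)).
At (0, 2): H = diag(-36, -288).
Both eigenvalues are negative, so H is negative definite: a local maximum.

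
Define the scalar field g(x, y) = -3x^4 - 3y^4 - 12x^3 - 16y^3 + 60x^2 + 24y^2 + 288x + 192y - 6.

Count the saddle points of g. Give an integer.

4

g separates as a function of x plus a function of y, so ∇g=0 decouples.
∂g/∂x = -12(x - 3)(x + 2)(x + 4) = 0 at x ∈ {-4, -2, 3}; ∂g/∂y = -12(y - 2)(y + 2)(y + 4) = 0 at y ∈ {-4, -2, 2}.
The Hessian is diagonal: diag(g_xx, g_yy). Second derivatives: g_xx(-4)=-168, g_xx(-2)=120, g_xx(3)=-420; g_yy(-4)=-144, g_yy(-2)=96, g_yy(2)=-288.
Saddle points occur where the two diagonal entries have opposite signs: (-4, -2), (-2, -4), (-2, 2), (3, -2). Count: 4.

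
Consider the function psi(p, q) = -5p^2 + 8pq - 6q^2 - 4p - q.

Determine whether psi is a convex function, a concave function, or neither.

psi is quadratic, so its Hessian is the constant matrix H = [[-10, 8], [8, -12]].
det(H) = 56, tr(H) = -22.
det(H) > 0 and tr(H) < 0, so H is negative definite everywhere: concave.

concave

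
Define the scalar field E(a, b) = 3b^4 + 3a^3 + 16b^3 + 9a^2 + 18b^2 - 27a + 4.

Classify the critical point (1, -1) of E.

saddle point

The mixed partial ∂²E/∂a∂b is 0, so the Hessian at any point is diag(E_aa, E_bb) = diag(18(a + 1), 12(3b^2 + 8b + 3)).
At (1, -1): H = diag(36, -24).
The eigenvalues have opposite signs, so H is indefinite: a saddle point.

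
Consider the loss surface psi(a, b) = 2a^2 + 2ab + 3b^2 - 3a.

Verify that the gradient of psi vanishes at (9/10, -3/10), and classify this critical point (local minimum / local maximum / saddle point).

∇psi = (4a + 2b - 3, 2a + 6b); substituting (9/10, -3/10) gives ∇psi = (0, 0), so (9/10, -3/10) is indeed a critical point.
The Hessian of psi is constant: H = [[4, 2], [2, 6]].
det(H) = 4·6 − 2² = 20.
det(H) > 0 and tr(H) = 10 > 0, so H is positive definite and the point is a local minimum.

local minimum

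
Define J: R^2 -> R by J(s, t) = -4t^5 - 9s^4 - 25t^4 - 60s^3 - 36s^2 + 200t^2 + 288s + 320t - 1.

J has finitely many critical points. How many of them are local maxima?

4

J separates as a function of s plus a function of t, so ∇J=0 decouples.
∂J/∂s = -36(s - 1)(s + 2)(s + 4) = 0 at s ∈ {-4, -2, 1}; ∂J/∂t = -20(t - 2)(t + 1)(t + 2)(t + 4) = 0 at t ∈ {-4, -2, -1, 2}.
The Hessian is diagonal: diag(J_ss, J_tt). Second derivatives: J_ss(-4)=-360, J_ss(-2)=216, J_ss(1)=-540; J_tt(-4)=720, J_tt(-2)=-160, J_tt(-1)=180, J_tt(2)=-1440.
Local maxima occur where both diagonal entries negative: (-4, -2), (-4, 2), (1, -2), (1, 2). Count: 4.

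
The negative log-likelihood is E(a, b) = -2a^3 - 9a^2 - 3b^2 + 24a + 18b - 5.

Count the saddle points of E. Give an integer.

E separates as a function of a plus a function of b, so ∇E=0 decouples.
∂E/∂a = -6(a - 1)(a + 4) = 0 at a ∈ {-4, 1}; ∂E/∂b = -6(b - 3) = 0 at b ∈ {3}.
The Hessian is diagonal: diag(E_aa, E_bb). Second derivatives: E_aa(-4)=30, E_aa(1)=-30; E_bb(3)=-6.
Saddle points occur where the two diagonal entries have opposite signs: (-4, 3). Count: 1.

1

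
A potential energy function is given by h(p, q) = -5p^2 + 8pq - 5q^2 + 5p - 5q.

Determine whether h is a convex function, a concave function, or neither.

h is quadratic, so its Hessian is the constant matrix H = [[-10, 8], [8, -10]].
det(H) = 36, tr(H) = -20.
det(H) > 0 and tr(H) < 0, so H is negative definite everywhere: concave.

concave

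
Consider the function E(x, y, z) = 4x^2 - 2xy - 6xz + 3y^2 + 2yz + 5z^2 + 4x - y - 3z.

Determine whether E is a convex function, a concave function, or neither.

E is quadratic, so its Hessian is the constant matrix H = [[8, -2, -6], [-2, 6, 2], [-6, 2, 10]].
Leading principal minors: 8, 44, 240.
All positive ⇒ H ≻ 0 ⇒ convex.

convex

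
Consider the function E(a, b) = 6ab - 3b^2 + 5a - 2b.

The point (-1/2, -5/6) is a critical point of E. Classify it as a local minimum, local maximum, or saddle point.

The Hessian of E is constant: H = [[0, 6], [6, -6]].
det(H) = 0·(-6) − 6² = -36.
Since det(H) < 0, H is indefinite and the critical point is a saddle point.

saddle point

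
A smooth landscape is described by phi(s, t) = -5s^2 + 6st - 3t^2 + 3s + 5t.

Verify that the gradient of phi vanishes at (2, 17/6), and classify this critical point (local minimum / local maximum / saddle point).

∇phi = (-10s + 6t + 3, 6s - 6t + 5); substituting (2, 17/6) gives ∇phi = (0, 0), so (2, 17/6) is indeed a critical point.
The Hessian of phi is constant: H = [[-10, 6], [6, -6]].
det(H) = (-10)·(-6) − 6² = 24.
det(H) > 0 and tr(H) = -16 < 0, so H is negative definite and the point is a local maximum.

local maximum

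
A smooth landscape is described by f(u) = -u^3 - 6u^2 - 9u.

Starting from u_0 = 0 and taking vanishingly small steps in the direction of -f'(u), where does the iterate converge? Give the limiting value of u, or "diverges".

f'(u) = -3(u + 1)(u + 3), so f'(0) = -9.
Gradient descent moves in the -f' direction, i.e. u is increasing.
There is no critical point above u=0, and f' keeps the same sign, so the iterate runs off to +∞.

diverges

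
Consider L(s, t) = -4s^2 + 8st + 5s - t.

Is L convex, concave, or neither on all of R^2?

neither

L is quadratic, so its Hessian is the constant matrix H = [[-8, 8], [8, 0]].
det(H) = -64, tr(H) = -8.
det(H) < 0, so H is indefinite: neither convex nor concave.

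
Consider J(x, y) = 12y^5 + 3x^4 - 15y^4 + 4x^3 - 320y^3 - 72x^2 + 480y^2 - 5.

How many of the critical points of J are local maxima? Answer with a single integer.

J separates as a function of x plus a function of y, so ∇J=0 decouples.
∂J/∂x = 12x(x - 3)(x + 4) = 0 at x ∈ {-4, 0, 3}; ∂J/∂y = 60y(y - 4)(y - 1)(y + 4) = 0 at y ∈ {-4, 0, 1, 4}.
The Hessian is diagonal: diag(J_xx, J_yy). Second derivatives: J_xx(-4)=336, J_xx(0)=-144, J_xx(3)=252; J_yy(-4)=-9600, J_yy(0)=960, J_yy(1)=-900, J_yy(4)=5760.
Local maxima occur where both diagonal entries negative: (0, -4), (0, 1). Count: 2.

2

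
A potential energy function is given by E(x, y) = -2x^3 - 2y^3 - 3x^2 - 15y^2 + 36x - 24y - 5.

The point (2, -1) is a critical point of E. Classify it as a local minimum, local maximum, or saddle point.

local maximum

The mixed partial ∂²E/∂x∂y is 0, so the Hessian at any point is diag(E_xx, E_yy) = diag(-6(2x + 1), -6(2y + 5)).
At (2, -1): H = diag(-30, -18).
Both eigenvalues are negative, so H is negative definite: a local maximum.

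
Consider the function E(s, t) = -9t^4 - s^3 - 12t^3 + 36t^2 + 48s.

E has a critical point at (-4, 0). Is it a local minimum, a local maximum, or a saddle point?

local minimum

The mixed partial ∂²E/∂s∂t is 0, so the Hessian at any point is diag(E_ss, E_tt) = diag(-6s, 36(-3t^2 - 2t + 2)).
At (-4, 0): H = diag(24, 72).
Both eigenvalues are positive, so H is positive definite: a local minimum.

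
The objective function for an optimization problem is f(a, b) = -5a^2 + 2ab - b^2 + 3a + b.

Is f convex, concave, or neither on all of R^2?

concave

f is quadratic, so its Hessian is the constant matrix H = [[-10, 2], [2, -2]].
det(H) = 16, tr(H) = -12.
det(H) > 0 and tr(H) < 0, so H is negative definite everywhere: concave.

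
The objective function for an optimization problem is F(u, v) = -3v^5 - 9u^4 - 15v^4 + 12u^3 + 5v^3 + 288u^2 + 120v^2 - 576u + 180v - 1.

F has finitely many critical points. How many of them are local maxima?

4

F separates as a function of u plus a function of v, so ∇F=0 decouples.
∂F/∂u = -36(u - 4)(u - 1)(u + 4) = 0 at u ∈ {-4, 1, 4}; ∂F/∂v = -15(v - 2)(v + 1)(v + 2)(v + 3) = 0 at v ∈ {-3, -2, -1, 2}.
The Hessian is diagonal: diag(F_uu, F_vv). Second derivatives: F_uu(-4)=-1440, F_uu(1)=540, F_uu(4)=-864; F_vv(-3)=150, F_vv(-2)=-60, F_vv(-1)=90, F_vv(2)=-900.
Local maxima occur where both diagonal entries negative: (-4, -2), (-4, 2), (4, -2), (4, 2). Count: 4.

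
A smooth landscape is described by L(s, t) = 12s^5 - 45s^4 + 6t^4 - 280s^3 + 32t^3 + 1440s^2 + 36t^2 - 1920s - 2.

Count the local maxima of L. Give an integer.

2

L separates as a function of s plus a function of t, so ∇L=0 decouples.
∂L/∂s = 60(s - 4)(s - 2)(s - 1)(s + 4) = 0 at s ∈ {-4, 1, 2, 4}; ∂L/∂t = 24t(t + 1)(t + 3) = 0 at t ∈ {-3, -1, 0}.
The Hessian is diagonal: diag(L_ss, L_tt). Second derivatives: L_ss(-4)=-14400, L_ss(1)=900, L_ss(2)=-720, L_ss(4)=2880; L_tt(-3)=144, L_tt(-1)=-48, L_tt(0)=72.
Local maxima occur where both diagonal entries negative: (-4, -1), (2, -1). Count: 2.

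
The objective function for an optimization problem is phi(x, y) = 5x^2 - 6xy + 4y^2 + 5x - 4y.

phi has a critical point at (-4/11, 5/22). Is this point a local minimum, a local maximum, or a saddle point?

The Hessian of phi is constant: H = [[10, -6], [-6, 8]].
det(H) = 10·8 − (-6)² = 44.
det(H) > 0 and tr(H) = 18 > 0, so H is positive definite and the point is a local minimum.

local minimum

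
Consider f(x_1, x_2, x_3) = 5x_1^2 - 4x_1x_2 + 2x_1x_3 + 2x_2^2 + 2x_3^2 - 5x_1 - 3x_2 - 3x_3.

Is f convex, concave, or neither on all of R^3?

f is quadratic, so its Hessian is the constant matrix H = [[10, -4, 2], [-4, 4, 0], [2, 0, 4]].
Leading principal minors: 10, 24, 80.
All positive ⇒ H ≻ 0 ⇒ convex.

convex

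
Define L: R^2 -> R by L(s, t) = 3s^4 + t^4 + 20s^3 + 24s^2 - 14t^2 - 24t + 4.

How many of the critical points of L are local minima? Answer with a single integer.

L separates as a function of s plus a function of t, so ∇L=0 decouples.
∂L/∂s = 12s(s + 1)(s + 4) = 0 at s ∈ {-4, -1, 0}; ∂L/∂t = 4(t - 3)(t + 1)(t + 2) = 0 at t ∈ {-2, -1, 3}.
The Hessian is diagonal: diag(L_ss, L_tt). Second derivatives: L_ss(-4)=144, L_ss(-1)=-36, L_ss(0)=48; L_tt(-2)=20, L_tt(-1)=-16, L_tt(3)=80.
Local minima occur where both diagonal entries positive: (-4, -2), (-4, 3), (0, -2), (0, 3). Count: 4.

4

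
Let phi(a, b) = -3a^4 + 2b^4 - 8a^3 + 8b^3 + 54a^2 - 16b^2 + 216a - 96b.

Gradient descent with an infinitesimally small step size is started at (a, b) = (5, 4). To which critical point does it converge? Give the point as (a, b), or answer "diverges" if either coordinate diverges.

diverges

phi is separable, so gradient descent decouples: a follows -∂phi/∂a, b follows -∂phi/∂b.
∂phi/∂a = -12(a - 3)(a + 2)(a + 3); at a=5 this is -1344, so a increases.
∂phi/∂b = 8(b - 2)(b + 2)(b + 3); at b=4 this is 672, so b decreases.
The a-coordinate has no critical point in that direction and runs off to infinity.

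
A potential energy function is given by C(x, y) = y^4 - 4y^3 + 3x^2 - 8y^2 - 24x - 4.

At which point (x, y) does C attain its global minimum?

(4, 4)

C(x,y) separates as P(x) + Q(y) − 4, so its minimum is min P + min Q − 4.
P'(x) = 6x - 24 vanishes at x ∈ {4}; Q'(y) = 4y(y - 4)(y + 1) vanishes at y ∈ {-1, 0, 4}.
Local minima of P (where P''>0): P(4)=-48. Local minima of Q: Q(-1)=-3, Q(4)=-128.
So the global minimum of C is P(4) + Q(4) − 4 = -48 − 128 − 4 = -180, attained at (4, 4).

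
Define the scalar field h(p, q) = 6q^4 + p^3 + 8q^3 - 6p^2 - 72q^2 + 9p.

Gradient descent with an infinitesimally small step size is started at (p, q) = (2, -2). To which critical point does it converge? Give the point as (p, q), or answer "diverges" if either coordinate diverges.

(3, -3)

h is separable, so gradient descent decouples: p follows -∂h/∂p, q follows -∂h/∂q.
∂h/∂p = 3(p - 3)(p - 1); at p=2 this is -3, so p increases.
∂h/∂q = 24q(q - 2)(q + 3); at q=-2 this is 192, so q decreases.
p converges to its nearest critical value 3 (a local min of the p-part); q converges to -3. The iterate converges to (3, -3).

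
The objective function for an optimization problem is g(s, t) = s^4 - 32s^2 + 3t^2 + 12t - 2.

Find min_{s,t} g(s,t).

g(s,t) separates as P(s) + Q(t) − 2, so its minimum is min P + min Q − 2.
P'(s) = 4s(s - 4)(s + 4) vanishes at s ∈ {-4, 0, 4}; Q'(t) = 6(t + 2) vanishes at t ∈ {-2}.
Local minima of P (where P''>0): P(-4)=-256, P(4)=-256. Local minima of Q: Q(-2)=-12.
So the global minimum of g is P(-4) + Q(-2) − 2 = -256 − 12 − 2 = -270, attained at (-4, -2).

-270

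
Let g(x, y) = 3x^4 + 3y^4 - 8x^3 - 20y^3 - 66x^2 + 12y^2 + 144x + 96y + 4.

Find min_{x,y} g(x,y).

g(x,y) separates as P(x) + Q(y) + 4, so its minimum is min P + min Q + 4.
P'(x) = 12(x - 4)(x - 1)(x + 3) vanishes at x ∈ {-3, 1, 4}; Q'(y) = 12(y - 4)(y - 2)(y + 1) vanishes at y ∈ {-1, 2, 4}.
Local minima of P (where P''>0): P(-3)=-567, P(4)=-224. Local minima of Q: Q(-1)=-61, Q(4)=64.
So the global minimum of g is P(-3) + Q(-1) + 4 = -567 − 61 + 4 = -624, attained at (-3, -1).

-624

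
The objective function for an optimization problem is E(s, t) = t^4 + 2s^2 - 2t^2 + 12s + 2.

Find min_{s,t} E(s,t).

E(s,t) separates as P(s) + Q(t) + 2, so its minimum is min P + min Q + 2.
P'(s) = 4s + 12 vanishes at s ∈ {-3}; Q'(t) = 4t(t - 1)(t + 1) vanishes at t ∈ {-1, 0, 1}.
Local minima of P (where P''>0): P(-3)=-18. Local minima of Q: Q(-1)=-1, Q(1)=-1.
So the global minimum of E is P(-3) + Q(-1) + 2 = -18 − 1 + 2 = -17, attained at (-3, -1).

-17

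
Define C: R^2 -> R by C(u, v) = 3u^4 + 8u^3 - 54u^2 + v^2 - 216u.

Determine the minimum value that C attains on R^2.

-675

C(u,v) separates as P(u) + Q(v), so its minimum is min P + min Q.
P'(u) = 12(u - 3)(u + 2)(u + 3) vanishes at u ∈ {-3, -2, 3}; Q'(v) = 2v vanishes at v ∈ {0}.
Local minima of P (where P''>0): P(-3)=189, P(3)=-675. Local minima of Q: Q(0)=0.
So the global minimum of C is P(3) + Q(0) = -675 + 0 = -675, attained at (3, 0).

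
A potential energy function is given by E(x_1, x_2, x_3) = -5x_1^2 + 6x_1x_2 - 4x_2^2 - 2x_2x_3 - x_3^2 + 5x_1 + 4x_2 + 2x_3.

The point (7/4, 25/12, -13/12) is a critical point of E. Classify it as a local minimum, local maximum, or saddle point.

The Hessian is constant: H = [[-10, 6, 0], [6, -8, -2], [0, -2, -2]].
Leading principal minors: Δ₁ = -10, Δ₂ = 44, Δ₃ = -48.
The minors alternate sign starting negative (−, +, −), so H is negative definite: a local maximum.

local maximum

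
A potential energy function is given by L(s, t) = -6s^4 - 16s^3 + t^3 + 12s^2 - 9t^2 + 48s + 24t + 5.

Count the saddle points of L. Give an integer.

L separates as a function of s plus a function of t, so ∇L=0 decouples.
∂L/∂s = -24(s - 1)(s + 1)(s + 2) = 0 at s ∈ {-2, -1, 1}; ∂L/∂t = 3(t - 4)(t - 2) = 0 at t ∈ {2, 4}.
The Hessian is diagonal: diag(L_ss, L_tt). Second derivatives: L_ss(-2)=-72, L_ss(-1)=48, L_ss(1)=-144; L_tt(2)=-6, L_tt(4)=6.
Saddle points occur where the two diagonal entries have opposite signs: (-2, 4), (-1, 2), (1, 4). Count: 3.

3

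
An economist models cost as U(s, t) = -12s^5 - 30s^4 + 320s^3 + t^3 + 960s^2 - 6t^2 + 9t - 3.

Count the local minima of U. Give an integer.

U separates as a function of s plus a function of t, so ∇U=0 decouples.
∂U/∂s = -60s(s - 4)(s + 2)(s + 4) = 0 at s ∈ {-4, -2, 0, 4}; ∂U/∂t = 3(t - 3)(t - 1) = 0 at t ∈ {1, 3}.
The Hessian is diagonal: diag(U_ss, U_tt). Second derivatives: U_ss(-4)=3840, U_ss(-2)=-1440, U_ss(0)=1920, U_ss(4)=-11520; U_tt(1)=-6, U_tt(3)=6.
Local minima occur where both diagonal entries positive: (-4, 3), (0, 3). Count: 2.

2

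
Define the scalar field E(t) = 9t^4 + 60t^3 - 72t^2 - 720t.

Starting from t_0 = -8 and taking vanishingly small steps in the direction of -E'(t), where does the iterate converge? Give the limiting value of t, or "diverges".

E'(t) = 36(t - 2)(t + 2)(t + 5), so E'(-8) = -6480.
Gradient descent moves in the -E' direction, i.e. t is increasing.
The nearest critical point in that direction is t = -5, where E'' = 756 > 0 (a local minimum). The iterate converges there.

-5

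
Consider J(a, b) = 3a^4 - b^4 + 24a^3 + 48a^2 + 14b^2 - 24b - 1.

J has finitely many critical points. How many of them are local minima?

2

J separates as a function of a plus a function of b, so ∇J=0 decouples.
∂J/∂a = 12a(a + 2)(a + 4) = 0 at a ∈ {-4, -2, 0}; ∂J/∂b = -4(b - 2)(b - 1)(b + 3) = 0 at b ∈ {-3, 1, 2}.
The Hessian is diagonal: diag(J_aa, J_bb). Second derivatives: J_aa(-4)=96, J_aa(-2)=-48, J_aa(0)=96; J_bb(-3)=-80, J_bb(1)=16, J_bb(2)=-20.
Local minima occur where both diagonal entries positive: (-4, 1), (0, 1). Count: 2.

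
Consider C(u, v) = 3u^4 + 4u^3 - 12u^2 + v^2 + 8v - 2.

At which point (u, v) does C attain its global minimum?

(-2, -4)

C(u,v) separates as P(u) + Q(v) − 2, so its minimum is min P + min Q − 2.
P'(u) = 12u(u - 1)(u + 2) vanishes at u ∈ {-2, 0, 1}; Q'(v) = 2v + 8 vanishes at v ∈ {-4}.
Local minima of P (where P''>0): P(-2)=-32, P(1)=-5. Local minima of Q: Q(-4)=-16.
So the global minimum of C is P(-2) + Q(-4) − 2 = -32 − 16 − 2 = -50, attained at (-2, -4).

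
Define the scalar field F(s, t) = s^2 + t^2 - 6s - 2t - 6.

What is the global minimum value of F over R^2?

F(s,t) separates as P(s) + Q(t) − 6, so its minimum is min P + min Q − 6.
P'(s) = 2s - 6 vanishes at s ∈ {3}; Q'(t) = 2(t - 1) vanishes at t ∈ {1}.
Local minima of P (where P''>0): P(3)=-9. Local minima of Q: Q(1)=-1.
So the global minimum of F is P(3) + Q(1) − 6 = -9 − 1 − 6 = -16, attained at (3, 1).

-16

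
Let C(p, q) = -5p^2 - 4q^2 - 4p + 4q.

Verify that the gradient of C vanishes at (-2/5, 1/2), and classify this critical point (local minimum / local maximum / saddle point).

local maximum

∇C = (-10p - 4, -8q + 4); substituting (-2/5, 1/2) gives ∇C = (0, 0), so (-2/5, 1/2) is indeed a critical point.
The Hessian of C is constant: H = [[-10, 0], [0, -8]].
det(H) = (-10)·(-8) − 0² = 80.
det(H) > 0 and tr(H) = -18 < 0, so H is negative definite and the point is a local maximum.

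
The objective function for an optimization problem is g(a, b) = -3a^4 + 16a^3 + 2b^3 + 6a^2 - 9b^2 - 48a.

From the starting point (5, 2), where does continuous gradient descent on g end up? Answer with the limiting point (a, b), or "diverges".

diverges

g is separable, so gradient descent decouples: a follows -∂g/∂a, b follows -∂g/∂b.
∂g/∂a = -12(a - 4)(a - 1)(a + 1); at a=5 this is -288, so a increases.
∂g/∂b = 6b(b - 3); at b=2 this is -12, so b increases.
The a-coordinate has no critical point in that direction and runs off to infinity.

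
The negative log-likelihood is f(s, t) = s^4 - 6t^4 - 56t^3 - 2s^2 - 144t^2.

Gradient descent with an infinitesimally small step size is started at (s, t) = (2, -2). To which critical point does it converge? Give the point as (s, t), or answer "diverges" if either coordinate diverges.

(1, -3)

f is separable, so gradient descent decouples: s follows -∂f/∂s, t follows -∂f/∂t.
∂f/∂s = 4s(s - 1)(s + 1); at s=2 this is 24, so s decreases.
∂f/∂t = -24t(t + 3)(t + 4); at t=-2 this is 96, so t decreases.
s converges to its nearest critical value 1 (a local min of the s-part); t converges to -3. The iterate converges to (1, -3).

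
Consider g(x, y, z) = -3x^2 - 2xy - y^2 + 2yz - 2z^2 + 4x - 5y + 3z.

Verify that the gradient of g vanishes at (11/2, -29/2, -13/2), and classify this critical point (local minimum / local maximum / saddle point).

local maximum

∇g = (-6x - 2y + 4, -2x - 2y + 2z - 5, 2y - 4z + 3); substituting (11/2, -29/2, -13/2) gives ∇g = (0, 0, 0), so (11/2, -29/2, -13/2) is indeed a critical point.
The Hessian is constant: H = [[-6, -2, 0], [-2, -2, 2], [0, 2, -4]].
Leading principal minors: Δ₁ = -6, Δ₂ = 8, Δ₃ = -8.
The minors alternate sign starting negative (−, +, −), so H is negative definite: a local maximum.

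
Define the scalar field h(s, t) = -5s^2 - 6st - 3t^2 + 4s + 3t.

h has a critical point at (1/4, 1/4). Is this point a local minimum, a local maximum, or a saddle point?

The Hessian of h is constant: H = [[-10, -6], [-6, -6]].
det(H) = (-10)·(-6) − (-6)² = 24.
det(H) > 0 and tr(H) = -16 < 0, so H is negative definite and the point is a local maximum.

local maximum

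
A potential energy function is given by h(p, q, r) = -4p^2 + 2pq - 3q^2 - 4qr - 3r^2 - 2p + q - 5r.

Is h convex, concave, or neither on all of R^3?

concave

h is quadratic, so its Hessian is the constant matrix H = [[-8, 2, 0], [2, -6, -4], [0, -4, -6]].
Leading principal minors: -8, 44, -136.
Signs alternate −, +, − ⇒ H ≺ 0 ⇒ concave.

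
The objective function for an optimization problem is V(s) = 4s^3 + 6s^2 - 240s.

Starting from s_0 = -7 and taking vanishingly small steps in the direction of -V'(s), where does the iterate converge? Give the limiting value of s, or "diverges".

diverges

V'(s) = 12(s - 4)(s + 5), so V'(-7) = 264.
Gradient descent moves in the -V' direction, i.e. s is decreasing.
There is no critical point below s=-7, and V' keeps the same sign, so the iterate runs off to −∞.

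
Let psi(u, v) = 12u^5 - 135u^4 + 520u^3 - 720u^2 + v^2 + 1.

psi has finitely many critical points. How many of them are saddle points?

psi separates as a function of u plus a function of v, so ∇psi=0 decouples.
∂psi/∂u = 60u(u - 4)(u - 3)(u - 2) = 0 at u ∈ {0, 2, 3, 4}; ∂psi/∂v = 2v = 0 at v ∈ {0}.
The Hessian is diagonal: diag(psi_uu, psi_vv). Second derivatives: psi_uu(0)=-1440, psi_uu(2)=240, psi_uu(3)=-180, psi_uu(4)=480; psi_vv(0)=2.
Saddle points occur where the two diagonal entries have opposite signs: (0, 0), (3, 0). Count: 2.

2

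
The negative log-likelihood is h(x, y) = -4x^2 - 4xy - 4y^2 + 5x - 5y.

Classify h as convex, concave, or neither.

concave

h is quadratic, so its Hessian is the constant matrix H = [[-8, -4], [-4, -8]].
det(H) = 48, tr(H) = -16.
det(H) > 0 and tr(H) < 0, so H is negative definite everywhere: concave.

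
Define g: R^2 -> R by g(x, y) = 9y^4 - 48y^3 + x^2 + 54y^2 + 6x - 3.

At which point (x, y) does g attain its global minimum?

(-3, 3)

g(x,y) separates as P(x) + Q(y) − 3, so its minimum is min P + min Q − 3.
P'(x) = 2x + 6 vanishes at x ∈ {-3}; Q'(y) = 36y(y - 3)(y - 1) vanishes at y ∈ {0, 1, 3}.
Local minima of P (where P''>0): P(-3)=-9. Local minima of Q: Q(0)=0, Q(3)=-81.
So the global minimum of g is P(-3) + Q(3) − 3 = -9 − 81 − 3 = -93, attained at (-3, 3).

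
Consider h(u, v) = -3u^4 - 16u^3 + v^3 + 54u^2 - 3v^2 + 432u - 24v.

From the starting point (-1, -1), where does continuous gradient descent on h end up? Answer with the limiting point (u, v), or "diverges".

h is separable, so gradient descent decouples: u follows -∂h/∂u, v follows -∂h/∂v.
∂h/∂u = -12(u - 3)(u + 3)(u + 4); at u=-1 this is 288, so u decreases.
∂h/∂v = 3(v - 4)(v + 2); at v=-1 this is -15, so v increases.
u converges to its nearest critical value -3 (a local min of the u-part); v converges to 4. The iterate converges to (-3, 4).

(-3, 4)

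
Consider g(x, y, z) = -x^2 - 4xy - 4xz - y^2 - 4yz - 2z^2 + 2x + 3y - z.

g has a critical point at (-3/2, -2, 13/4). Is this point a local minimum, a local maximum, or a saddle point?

The Hessian is constant: H = [[-2, -4, -4], [-4, -2, -4], [-4, -4, -4]].
Leading principal minors: Δ₁ = -2, Δ₂ = -12, Δ₃ = -16.
The minors fit neither the all-positive nor the alternating-sign pattern, so H is indefinite: a saddle point.

saddle point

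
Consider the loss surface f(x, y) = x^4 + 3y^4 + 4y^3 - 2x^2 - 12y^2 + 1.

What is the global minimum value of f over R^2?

f(x,y) separates as P(x) + Q(y) + 1, so its minimum is min P + min Q + 1.
P'(x) = 4x(x - 1)(x + 1) vanishes at x ∈ {-1, 0, 1}; Q'(y) = 12y(y - 1)(y + 2) vanishes at y ∈ {-2, 0, 1}.
Local minima of P (where P''>0): P(-1)=-1, P(1)=-1. Local minima of Q: Q(-2)=-32, Q(1)=-5.
So the global minimum of f is P(-1) + Q(-2) + 1 = -1 − 32 + 1 = -32, attained at (-1, -2).

-32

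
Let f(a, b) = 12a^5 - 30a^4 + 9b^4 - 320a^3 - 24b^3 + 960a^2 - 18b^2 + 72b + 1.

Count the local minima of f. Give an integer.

f separates as a function of a plus a function of b, so ∇f=0 decouples.
∂f/∂a = 60a(a - 4)(a - 2)(a + 4) = 0 at a ∈ {-4, 0, 2, 4}; ∂f/∂b = 36(b - 2)(b - 1)(b + 1) = 0 at b ∈ {-1, 1, 2}.
The Hessian is diagonal: diag(f_aa, f_bb). Second derivatives: f_aa(-4)=-11520, f_aa(0)=1920, f_aa(2)=-1440, f_aa(4)=3840; f_bb(-1)=216, f_bb(1)=-72, f_bb(2)=108.
Local minima occur where both diagonal entries positive: (0, -1), (0, 2), (4, -1), (4, 2). Count: 4.

4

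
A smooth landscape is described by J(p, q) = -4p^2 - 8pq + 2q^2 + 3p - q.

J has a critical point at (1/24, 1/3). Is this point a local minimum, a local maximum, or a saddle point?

The Hessian of J is constant: H = [[-8, -8], [-8, 4]].
det(H) = (-8)·4 − (-8)² = -96.
Since det(H) < 0, H is indefinite and the critical point is a saddle point.

saddle point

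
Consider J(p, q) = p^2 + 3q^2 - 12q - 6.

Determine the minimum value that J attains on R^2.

J(p,q) separates as A(p) + B(q) − 6, so its minimum is min A + min B − 6.
A'(p) = 2p vanishes at p ∈ {0}; B'(q) = 6q - 12 vanishes at q ∈ {2}.
Local minima of A (where A''>0): A(0)=0. Local minima of B: B(2)=-12.
So the global minimum of J is A(0) + B(2) − 6 = 0 − 12 − 6 = -18, attained at (0, 2).

-18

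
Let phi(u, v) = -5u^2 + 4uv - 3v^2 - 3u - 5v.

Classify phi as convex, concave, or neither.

concave

phi is quadratic, so its Hessian is the constant matrix H = [[-10, 4], [4, -6]].
det(H) = 44, tr(H) = -16.
det(H) > 0 and tr(H) < 0, so H is negative definite everywhere: concave.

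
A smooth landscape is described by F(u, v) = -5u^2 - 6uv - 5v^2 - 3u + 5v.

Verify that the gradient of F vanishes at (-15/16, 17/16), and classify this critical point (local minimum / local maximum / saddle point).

local maximum

∇F = (-10u - 6v - 3, -6u - 10v + 5); substituting (-15/16, 17/16) gives ∇F = (0, 0), so (-15/16, 17/16) is indeed a critical point.
The Hessian of F is constant: H = [[-10, -6], [-6, -10]].
det(H) = (-10)·(-10) − (-6)² = 64.
det(H) > 0 and tr(H) = -20 < 0, so H is negative definite and the point is a local maximum.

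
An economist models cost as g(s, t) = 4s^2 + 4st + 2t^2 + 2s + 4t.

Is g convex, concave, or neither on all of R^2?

g is quadratic, so its Hessian is the constant matrix H = [[8, 4], [4, 4]].
det(H) = 16, tr(H) = 12.
det(H) > 0 and tr(H) > 0, so H is positive definite everywhere: convex.

convex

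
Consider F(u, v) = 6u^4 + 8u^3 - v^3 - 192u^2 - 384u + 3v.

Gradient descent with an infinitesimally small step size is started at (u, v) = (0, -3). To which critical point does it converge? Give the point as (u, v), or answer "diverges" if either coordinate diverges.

(4, -1)

F is separable, so gradient descent decouples: u follows -∂F/∂u, v follows -∂F/∂v.
∂F/∂u = 24(u - 4)(u + 1)(u + 4); at u=0 this is -384, so u increases.
∂F/∂v = -3(v - 1)(v + 1); at v=-3 this is -24, so v increases.
u converges to its nearest critical value 4 (a local min of the u-part); v converges to -1. The iterate converges to (4, -1).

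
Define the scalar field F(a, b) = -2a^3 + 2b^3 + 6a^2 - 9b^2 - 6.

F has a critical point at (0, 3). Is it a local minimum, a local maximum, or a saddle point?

local minimum

The mixed partial ∂²F/∂a∂b is 0, so the Hessian at any point is diag(F_aa, F_bb) = diag(12(-a + 1), 6(2b - 3)).
At (0, 3): H = diag(12, 18).
Both eigenvalues are positive, so H is positive definite: a local minimum.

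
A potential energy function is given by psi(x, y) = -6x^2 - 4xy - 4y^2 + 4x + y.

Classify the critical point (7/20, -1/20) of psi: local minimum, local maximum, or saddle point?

The Hessian of psi is constant: H = [[-12, -4], [-4, -8]].
det(H) = (-12)·(-8) − (-4)² = 80.
det(H) > 0 and tr(H) = -20 < 0, so H is negative definite and the point is a local maximum.

local maximum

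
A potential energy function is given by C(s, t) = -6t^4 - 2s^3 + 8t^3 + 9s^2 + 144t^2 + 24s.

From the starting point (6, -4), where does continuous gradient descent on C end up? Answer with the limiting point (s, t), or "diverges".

diverges

C is separable, so gradient descent decouples: s follows -∂C/∂s, t follows -∂C/∂t.
∂C/∂s = -6(s - 4)(s + 1); at s=6 this is -84, so s increases.
∂C/∂t = -24t(t - 4)(t + 3); at t=-4 this is 768, so t decreases.
The s-coordinate has no critical point in that direction and runs off to infinity.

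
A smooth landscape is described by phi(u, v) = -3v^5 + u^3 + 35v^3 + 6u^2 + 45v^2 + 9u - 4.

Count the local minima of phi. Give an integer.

2

phi separates as a function of u plus a function of v, so ∇phi=0 decouples.
∂phi/∂u = 3(u + 1)(u + 3) = 0 at u ∈ {-3, -1}; ∂phi/∂v = -15v(v - 3)(v + 1)(v + 2) = 0 at v ∈ {-2, -1, 0, 3}.
The Hessian is diagonal: diag(phi_uu, phi_vv). Second derivatives: phi_uu(-3)=-6, phi_uu(-1)=6; phi_vv(-2)=150, phi_vv(-1)=-60, phi_vv(0)=90, phi_vv(3)=-900.
Local minima occur where both diagonal entries positive: (-1, -2), (-1, 0). Count: 2.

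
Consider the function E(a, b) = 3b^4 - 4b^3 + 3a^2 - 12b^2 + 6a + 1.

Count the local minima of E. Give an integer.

E separates as a function of a plus a function of b, so ∇E=0 decouples.
∂E/∂a = 6(a + 1) = 0 at a ∈ {-1}; ∂E/∂b = 12b(b - 2)(b + 1) = 0 at b ∈ {-1, 0, 2}.
The Hessian is diagonal: diag(E_aa, E_bb). Second derivatives: E_aa(-1)=6; E_bb(-1)=36, E_bb(0)=-24, E_bb(2)=72.
Local minima occur where both diagonal entries positive: (-1, -1), (-1, 2). Count: 2.

2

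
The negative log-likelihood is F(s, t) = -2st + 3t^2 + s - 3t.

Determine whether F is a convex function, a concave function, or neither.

F is quadratic, so its Hessian is the constant matrix H = [[0, -2], [-2, 6]].
det(H) = -4, tr(H) = 6.
det(H) < 0, so H is indefinite: neither convex nor concave.

neither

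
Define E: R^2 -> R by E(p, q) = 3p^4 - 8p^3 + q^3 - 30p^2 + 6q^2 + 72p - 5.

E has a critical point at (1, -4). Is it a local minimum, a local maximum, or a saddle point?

The mixed partial ∂²E/∂p∂q is 0, so the Hessian at any point is diag(E_pp, E_qq) = diag(12(3p^2 - 4p - 5), 6(q + 2)).
At (1, -4): H = diag(-72, -12).
Both eigenvalues are negative, so H is negative definite: a local maximum.

local maximum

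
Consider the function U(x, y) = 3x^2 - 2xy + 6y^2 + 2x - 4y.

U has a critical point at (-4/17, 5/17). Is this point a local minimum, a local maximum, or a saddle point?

The Hessian of U is constant: H = [[6, -2], [-2, 12]].
det(H) = 6·12 − (-2)² = 68.
det(H) > 0 and tr(H) = 18 > 0, so H is positive definite and the point is a local minimum.

local minimum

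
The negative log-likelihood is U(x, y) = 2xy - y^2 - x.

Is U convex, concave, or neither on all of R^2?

neither

U is quadratic, so its Hessian is the constant matrix H = [[0, 2], [2, -2]].
det(H) = -4, tr(H) = -2.
det(H) < 0, so H is indefinite: neither convex nor concave.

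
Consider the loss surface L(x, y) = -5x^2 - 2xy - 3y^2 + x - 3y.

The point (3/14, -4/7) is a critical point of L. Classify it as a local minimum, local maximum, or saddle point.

The Hessian of L is constant: H = [[-10, -2], [-2, -6]].
det(H) = (-10)·(-6) − (-2)² = 56.
det(H) > 0 and tr(H) = -16 < 0, so H is negative definite and the point is a local maximum.

local maximum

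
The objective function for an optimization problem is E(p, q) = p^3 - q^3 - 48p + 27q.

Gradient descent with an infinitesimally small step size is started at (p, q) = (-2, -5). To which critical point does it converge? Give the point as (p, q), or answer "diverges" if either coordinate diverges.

(4, -3)

E is separable, so gradient descent decouples: p follows -∂E/∂p, q follows -∂E/∂q.
∂E/∂p = 3(p - 4)(p + 4); at p=-2 this is -36, so p increases.
∂E/∂q = -3(q - 3)(q + 3); at q=-5 this is -48, so q increases.
p converges to its nearest critical value 4 (a local min of the p-part); q converges to -3. The iterate converges to (4, -3).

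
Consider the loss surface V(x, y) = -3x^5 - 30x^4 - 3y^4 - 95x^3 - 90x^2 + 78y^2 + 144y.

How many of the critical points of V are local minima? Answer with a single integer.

2

V separates as a function of x plus a function of y, so ∇V=0 decouples.
∂V/∂x = -15x(x + 1)(x + 3)(x + 4) = 0 at x ∈ {-4, -3, -1, 0}; ∂V/∂y = -12(y - 4)(y + 1)(y + 3) = 0 at y ∈ {-3, -1, 4}.
The Hessian is diagonal: diag(V_xx, V_yy). Second derivatives: V_xx(-4)=180, V_xx(-3)=-90, V_xx(-1)=90, V_xx(0)=-180; V_yy(-3)=-168, V_yy(-1)=120, V_yy(4)=-420.
Local minima occur where both diagonal entries positive: (-4, -1), (-1, -1). Count: 2.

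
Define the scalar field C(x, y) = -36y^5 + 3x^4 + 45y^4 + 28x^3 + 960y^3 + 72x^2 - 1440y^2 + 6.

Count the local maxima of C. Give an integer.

C separates as a function of x plus a function of y, so ∇C=0 decouples.
∂C/∂x = 12x(x + 3)(x + 4) = 0 at x ∈ {-4, -3, 0}; ∂C/∂y = -180y(y - 4)(y - 1)(y + 4) = 0 at y ∈ {-4, 0, 1, 4}.
The Hessian is diagonal: diag(C_xx, C_yy). Second derivatives: C_xx(-4)=48, C_xx(-3)=-36, C_xx(0)=144; C_yy(-4)=28800, C_yy(0)=-2880, C_yy(1)=2700, C_yy(4)=-17280.
Local maxima occur where both diagonal entries negative: (-3, 0), (-3, 4). Count: 2.

2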